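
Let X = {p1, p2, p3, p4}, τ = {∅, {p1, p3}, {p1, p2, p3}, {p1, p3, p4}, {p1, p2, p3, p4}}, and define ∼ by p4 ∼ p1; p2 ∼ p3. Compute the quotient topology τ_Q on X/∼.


X/∼ = {[p1=p4], [p2=p3]}; |τ_Q| = 2.

Equivalence classes: [p1=p4], [p2=p3].
Quotient map π: X → X/∼ sends p1 ↦ [p1=p4], p2 ↦ [p2=p3], p3 ↦ [p2=p3], p4 ↦ [p1=p4].
For each subset V ⊆ X/∼, compute π^{-1}(V) ⊆ X and check whether π^{-1}(V) ∈ τ. V is open in τ_Q iff π^{-1}(V) ∈ τ.
  V = {}: π^{-1}(V) = ∅ ∈ τ ✓.
  V = {[p1=p4]}: π^{-1}(V) = {p1, p4} ∉ τ ✗.
  V = {[p2=p3]}: π^{-1}(V) = {p2, p3} ∉ τ ✗.
  V = {[p1=p4], [p2=p3]}: π^{-1}(V) = {p1, p2, p3, p4} ∈ τ ✓.
Open sets in the quotient: τ_Q = {{}, {[p1=p4], [p2=p3]}} (2 elements).


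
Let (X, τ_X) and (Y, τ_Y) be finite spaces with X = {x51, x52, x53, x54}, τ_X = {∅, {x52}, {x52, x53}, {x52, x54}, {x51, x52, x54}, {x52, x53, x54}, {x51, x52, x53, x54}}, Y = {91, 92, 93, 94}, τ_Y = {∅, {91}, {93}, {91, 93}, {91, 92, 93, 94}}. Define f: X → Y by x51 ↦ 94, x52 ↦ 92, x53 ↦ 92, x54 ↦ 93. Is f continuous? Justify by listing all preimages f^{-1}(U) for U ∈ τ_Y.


f is NOT continuous.

Compute f^{-1}(U) for each U ∈ τ_Y:
  U = ∅: f^{-1}(U) = ∅ ∈ τ_X ✓.
  U = {91}: f^{-1}(U) = ∅ ∈ τ_X ✓.
  U = {93}: f^{-1}(U) = {x54} ∉ τ_X ✗.
  U = {91, 93}: f^{-1}(U) = {x54} ∉ τ_X ✗.
  U = {91, 92, 93, 94}: f^{-1}(U) = {x51, x52, x53, x54} ∈ τ_X ✓.
Found U = {93} with f^{-1}(U) = {x54} not in τ_X. Therefore f is NOT continuous.


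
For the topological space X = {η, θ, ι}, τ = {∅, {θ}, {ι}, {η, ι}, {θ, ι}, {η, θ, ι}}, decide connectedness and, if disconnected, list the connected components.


(X, τ) is disconnected; components = [{θ}, {η, ι}].

Find clopen sets (U ∈ τ with X ∖ U ∈ τ):
  U = ∅, X ∖ U = {η, θ, ι} — both open, so U is clopen.
  U = {θ}, X ∖ U = {η, ι} — both open, so U is clopen.
  U = {η, ι}, X ∖ U = {θ} — both open, so U is clopen.
  U = {η, θ, ι}, X ∖ U = ∅ — both open, so U is clopen.
Nontrivial clopen(s) exist: e.g. {η, ι}. So (X, τ) is disconnected.
Compute connected components by grouping points that agree on all clopens:
  component: {θ}
  component: {η, ι}


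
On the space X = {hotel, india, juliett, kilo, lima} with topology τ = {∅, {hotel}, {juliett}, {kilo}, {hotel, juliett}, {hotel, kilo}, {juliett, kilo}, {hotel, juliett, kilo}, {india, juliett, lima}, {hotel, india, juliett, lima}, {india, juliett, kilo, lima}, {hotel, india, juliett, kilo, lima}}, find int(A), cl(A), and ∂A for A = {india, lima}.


int(A) = ∅, cl(A) = {india, lima}, ∂A = {india, lima}.

Closed sets in (X, τ) are complements of opens:
  closed(X, τ) = {∅, {hotel}, {kilo}, {hotel, kilo}, {india, lima}, {hotel, india, lima}, {india, juliett, lima}, {india, kilo, lima}, {hotel, india, juliett, lima}, {hotel, india, kilo, lima}, {india, juliett, kilo, lima}, {hotel, india, juliett, kilo, lima}}.
int(A) = ⋃ {U ∈ τ : U ⊆ A}. Opens contained in A: ∅.
Taking the union of these: int(A) = ∅.
cl(A) = ⋂ {C closed : A ⊆ C}. Closed sets containing A: {india, lima}, {hotel, india, lima}, {india, juliett, lima}, {india, kilo, lima}, {hotel, india, juliett, lima}, {hotel, india, kilo, lima}, {india, juliett, kilo, lima}, {hotel, india, juliett, kilo, lima}.
Intersecting these: cl(A) = {india, lima}.
∂A = cl(A) ∖ int(A) = {india, lima} ∖ ∅ = {india, lima}.


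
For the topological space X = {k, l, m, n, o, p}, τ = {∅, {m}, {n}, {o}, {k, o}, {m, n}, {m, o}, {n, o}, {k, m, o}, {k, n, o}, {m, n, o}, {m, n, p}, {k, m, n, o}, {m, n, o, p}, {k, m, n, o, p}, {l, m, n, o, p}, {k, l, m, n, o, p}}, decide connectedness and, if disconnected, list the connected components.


(X, τ) is connected.

Find clopen sets (U ∈ τ with X ∖ U ∈ τ):
  U = ∅, X ∖ U = {k, l, m, n, o, p} — both open, so U is clopen.
  U = {k, l, m, n, o, p}, X ∖ U = ∅ — both open, so U is clopen.
Only trivial clopens (∅ and X) exist, so (X, τ) is connected.
Compute connected components by grouping points that agree on all clopens:
  component: {k, l, m, n, o, p}


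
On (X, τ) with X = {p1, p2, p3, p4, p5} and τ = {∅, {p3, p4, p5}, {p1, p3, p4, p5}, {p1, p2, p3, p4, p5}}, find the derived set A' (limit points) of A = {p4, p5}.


A' = {p1, p2, p3, p4, p5}

For each x ∈ X, list the open sets U ∈ τ with x ∈ U, then check whether U ∩ (A ∖ {x}) ≠ ∅ for every such U.
  x = p1: opens ∋ x are {p1, p3, p4, p5}, {p1, p2, p3, p4, p5}; each meets A ∖ {p1}, so x IS a limit point.
  x = p2: opens ∋ x are {p1, p2, p3, p4, p5}; each meets A ∖ {p2}, so x IS a limit point.
  x = p3: opens ∋ x are {p3, p4, p5}, {p1, p3, p4, p5}, {p1, p2, p3, p4, p5}; each meets A ∖ {p3}, so x IS a limit point.
  x = p4: opens ∋ x are {p3, p4, p5}, {p1, p3, p4, p5}, {p1, p2, p3, p4, p5}; each meets A ∖ {p4}, so x IS a limit point.
  x = p5: opens ∋ x are {p3, p4, p5}, {p1, p3, p4, p5}, {p1, p2, p3, p4, p5}; each meets A ∖ {p5}, so x IS a limit point.
Collecting: A' = {p1, p2, p3, p4, p5}.


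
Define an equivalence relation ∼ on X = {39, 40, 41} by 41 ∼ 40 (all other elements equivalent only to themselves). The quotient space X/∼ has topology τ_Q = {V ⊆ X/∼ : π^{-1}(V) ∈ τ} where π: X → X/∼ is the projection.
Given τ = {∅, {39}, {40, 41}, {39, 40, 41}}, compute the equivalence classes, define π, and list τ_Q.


X/∼ = {[39], [40=41]}; |τ_Q| = 4.

Equivalence classes: [39], [40=41].
Quotient map π: X → X/∼ sends 39 ↦ [39], 40 ↦ [40=41], 41 ↦ [40=41].
For each subset V ⊆ X/∼, compute π^{-1}(V) ⊆ X and check whether π^{-1}(V) ∈ τ. V is open in τ_Q iff π^{-1}(V) ∈ τ.
  V = {}: π^{-1}(V) = ∅ ∈ τ ✓.
  V = {[39]}: π^{-1}(V) = {39} ∈ τ ✓.
  V = {[40=41]}: π^{-1}(V) = {40, 41} ∈ τ ✓.
  V = {[39], [40=41]}: π^{-1}(V) = {39, 40, 41} ∈ τ ✓.
Open sets in the quotient: τ_Q = {{}, {[39]}, {[40=41]}, {[39], [40=41]}} (4 elements).


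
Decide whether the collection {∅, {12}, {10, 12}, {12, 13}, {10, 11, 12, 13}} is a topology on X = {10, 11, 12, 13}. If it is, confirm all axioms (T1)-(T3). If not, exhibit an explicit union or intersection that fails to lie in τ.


τ is NOT a topology on X.

Axiom (T1): ∅ ∈ τ? Yes; X ∈ τ? Yes.
Axiom (T2/T3): check pairwise unions and intersections of members of τ.
Counterexample for (T2): {10, 12} ∪ {12, 13} = {10, 12, 13} ∉ τ. Therefore τ is NOT a topology.


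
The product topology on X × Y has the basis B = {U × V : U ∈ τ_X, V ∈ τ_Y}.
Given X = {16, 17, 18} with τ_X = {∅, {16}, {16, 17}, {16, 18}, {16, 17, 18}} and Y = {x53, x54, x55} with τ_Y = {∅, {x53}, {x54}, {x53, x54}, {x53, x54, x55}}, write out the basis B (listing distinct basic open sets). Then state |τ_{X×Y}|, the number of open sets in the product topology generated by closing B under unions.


Basis B = {∅ × ∅, {16} × {x53}, {16} × {x54}, {16} × {x53, x54}, {16, 17} × {x53}, {16, 18} × {x53}, {16, 17} × {x54}, {16, 18} × {x54}, {16} × {x53, x54, x55}, {16, 17, 18} × {x53}, {16, 17, 18} × {x54}, {16, 17} × {x53, x54}, {16, 18} × {x53, x54}, {16, 17} × {x53, x54, x55}, {16, 18} × {x53, x54, x55}, {16, 17, 18} × {x53, x54}, {16, 17, 18} × {x53, x54, x55}}; |τ_{X×Y}| = 50.

Enumerate products U × V with U ∈ τ_X, V ∈ τ_Y (deduplicated):
  ∅ × ∅ = {} (∅)
  {16} × {x53} = {(16,x53)}
  {16} × {x54} = {(16,x54)}
  {16} × {x53, x54} = {(16,x53), (16,x54)}
  {16, 17} × {x53} = {(16,x53), (17,x53)}
  {16, 18} × {x53} = {(16,x53), (18,x53)}
  {16, 17} × {x54} = {(16,x54), (17,x54)}
  {16, 18} × {x54} = {(16,x54), (18,x54)}
  {16} × {x53, x54, x55} = {(16,x53), (16,x54), (16,x55)}
  {16, 17, 18} × {x53} = {(16,x53), (17,x53), (18,x53)}
  {16, 17, 18} × {x54} = {(16,x54), (17,x54), (18,x54)}
  {16, 17} × {x53, x54} = {(16,x53), (16,x54), (17,x53), (17,x54)}
  {16, 18} × {x53, x54} = {(16,x53), (16,x54), (18,x53), (18,x54)}
  {16, 17} × {x53, x54, x55} = {(16,x53), (16,x54), (16,x55), (17,x53), (17,x54), (17,x55)}
  {16, 18} × {x53, x54, x55} = {(16,x53), (16,x54), (16,x55), (18,x53), (18,x54), (18,x55)}
  {16, 17, 18} × {x53, x54} = {(16,x53), (16,x54), (17,x53), (17,x54), (18,x53), (18,x54)}
  {16, 17, 18} × {x53, x54, x55} = {(16,x53), (16,x54), (16,x55), (17,x53), (17,x54), (17,x55), (18,x53), (18,x54), (18,x55)}
These 17 distinct sets form the basis B.
Close under arbitrary unions to get τ_{X×Y}; counting gives |τ_{X×Y}| = 50.


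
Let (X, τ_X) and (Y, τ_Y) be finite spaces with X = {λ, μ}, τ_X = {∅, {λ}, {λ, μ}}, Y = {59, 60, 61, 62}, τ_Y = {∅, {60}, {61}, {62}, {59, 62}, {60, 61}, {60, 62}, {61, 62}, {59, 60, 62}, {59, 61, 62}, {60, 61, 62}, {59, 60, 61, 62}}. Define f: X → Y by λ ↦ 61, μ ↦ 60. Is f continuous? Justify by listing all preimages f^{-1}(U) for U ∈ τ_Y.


f is NOT continuous.

Compute f^{-1}(U) for each U ∈ τ_Y:
  U = ∅: f^{-1}(U) = ∅ ∈ τ_X ✓.
  U = {60}: f^{-1}(U) = {μ} ∉ τ_X ✗.
  U = {61}: f^{-1}(U) = {λ} ∈ τ_X ✓.
  U = {62}: f^{-1}(U) = ∅ ∈ τ_X ✓.
  U = {59, 62}: f^{-1}(U) = ∅ ∈ τ_X ✓.
  U = {60, 61}: f^{-1}(U) = {λ, μ} ∈ τ_X ✓.
  U = {60, 62}: f^{-1}(U) = {μ} ∉ τ_X ✗.
  U = {61, 62}: f^{-1}(U) = {λ} ∈ τ_X ✓.
  U = {59, 60, 62}: f^{-1}(U) = {μ} ∉ τ_X ✗.
  U = {59, 61, 62}: f^{-1}(U) = {λ} ∈ τ_X ✓.
  U = {60, 61, 62}: f^{-1}(U) = {λ, μ} ∈ τ_X ✓.
  U = {59, 60, 61, 62}: f^{-1}(U) = {λ, μ} ∈ τ_X ✓.
Found U = {60} with f^{-1}(U) = {μ} not in τ_X. Therefore f is NOT continuous.


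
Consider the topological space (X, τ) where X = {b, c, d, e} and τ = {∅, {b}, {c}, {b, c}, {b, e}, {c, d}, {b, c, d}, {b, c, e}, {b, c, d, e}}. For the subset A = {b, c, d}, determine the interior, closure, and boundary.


int(A) = {b, c, d}, cl(A) = {b, c, d, e}, ∂A = {e}.

Closed sets in (X, τ) are complements of opens:
  closed(X, τ) = {∅, {d}, {e}, {b, e}, {c, d}, {d, e}, {b, d, e}, {c, d, e}, {b, c, d, e}}.
int(A) = ⋃ {U ∈ τ : U ⊆ A}. Opens contained in A: ∅, {b}, {c}, {b, c}, {c, d}, {b, c, d}.
Taking the union of these: int(A) = {b, c, d}.
cl(A) = ⋂ {C closed : A ⊆ C}. Closed sets containing A: {b, c, d, e}.
Intersecting these: cl(A) = {b, c, d, e}.
∂A = cl(A) ∖ int(A) = {b, c, d, e} ∖ {b, c, d} = {e}.


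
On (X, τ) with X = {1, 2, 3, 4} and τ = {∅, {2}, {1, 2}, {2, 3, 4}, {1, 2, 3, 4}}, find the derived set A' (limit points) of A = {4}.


A' = {3}

For each x ∈ X, list the open sets U ∈ τ with x ∈ U, then check whether U ∩ (A ∖ {x}) ≠ ∅ for every such U.
  x = 1: open {1, 2} ∋ x has {1, 2} ∩ (A ∖ {1}) = ∅, so x is NOT a limit point.
  x = 2: open {2} ∋ x has {2} ∩ (A ∖ {2}) = ∅, so x is NOT a limit point.
  x = 3: opens ∋ x are {2, 3, 4}, {1, 2, 3, 4}; each meets A ∖ {3}, so x IS a limit point.
  x = 4: open {2, 3, 4} ∋ x has {2, 3, 4} ∩ (A ∖ {4}) = ∅, so x is NOT a limit point.
Collecting: A' = {3}.


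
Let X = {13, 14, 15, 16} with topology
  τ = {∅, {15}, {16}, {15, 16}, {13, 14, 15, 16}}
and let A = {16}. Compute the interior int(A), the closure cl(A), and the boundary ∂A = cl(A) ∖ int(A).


int(A) = {16}, cl(A) = {13, 14, 16}, ∂A = {13, 14}.

Closed sets in (X, τ) are complements of opens:
  closed(X, τ) = {∅, {13, 14}, {13, 14, 15}, {13, 14, 16}, {13, 14, 15, 16}}.
int(A) = ⋃ {U ∈ τ : U ⊆ A}. Opens contained in A: ∅, {16}.
Taking the union of these: int(A) = {16}.
cl(A) = ⋂ {C closed : A ⊆ C}. Closed sets containing A: {13, 14, 16}, {13, 14, 15, 16}.
Intersecting these: cl(A) = {13, 14, 16}.
∂A = cl(A) ∖ int(A) = {13, 14, 16} ∖ {16} = {13, 14}.


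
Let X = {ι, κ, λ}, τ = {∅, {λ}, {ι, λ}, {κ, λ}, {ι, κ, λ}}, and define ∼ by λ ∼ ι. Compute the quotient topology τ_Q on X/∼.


X/∼ = {[ι=λ], [κ]}; |τ_Q| = 3.

Equivalence classes: [ι=λ], [κ].
Quotient map π: X → X/∼ sends ι ↦ [ι=λ], κ ↦ [κ], λ ↦ [ι=λ].
For each subset V ⊆ X/∼, compute π^{-1}(V) ⊆ X and check whether π^{-1}(V) ∈ τ. V is open in τ_Q iff π^{-1}(V) ∈ τ.
  V = {}: π^{-1}(V) = ∅ ∈ τ ✓.
  V = {[ι=λ]}: π^{-1}(V) = {ι, λ} ∈ τ ✓.
  V = {[κ]}: π^{-1}(V) = {κ} ∉ τ ✗.
  V = {[ι=λ], [κ]}: π^{-1}(V) = {ι, κ, λ} ∈ τ ✓.
Open sets in the quotient: τ_Q = {{}, {[ι=λ]}, {[ι=λ], [κ]}} (3 elements).


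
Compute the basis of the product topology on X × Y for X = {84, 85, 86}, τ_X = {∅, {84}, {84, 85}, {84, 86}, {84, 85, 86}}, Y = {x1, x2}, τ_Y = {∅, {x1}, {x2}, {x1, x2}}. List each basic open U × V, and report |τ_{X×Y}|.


Basis B = {∅ × ∅, {84} × {x1}, {84} × {x2}, {84} × {x1, x2}, {84, 85} × {x1}, {84, 86} × {x1}, {84, 85} × {x2}, {84, 86} × {x2}, {84, 85, 86} × {x1}, {84, 85, 86} × {x2}, {84, 85} × {x1, x2}, {84, 86} × {x1, x2}, {84, 85, 86} × {x1, x2}}; |τ_{X×Y}| = 25.

Enumerate products U × V with U ∈ τ_X, V ∈ τ_Y (deduplicated):
  ∅ × ∅ = {} (∅)
  {84} × {x1} = {(84,x1)}
  {84} × {x2} = {(84,x2)}
  {84} × {x1, x2} = {(84,x1), (84,x2)}
  {84, 85} × {x1} = {(84,x1), (85,x1)}
  {84, 86} × {x1} = {(84,x1), (86,x1)}
  {84, 85} × {x2} = {(84,x2), (85,x2)}
  {84, 86} × {x2} = {(84,x2), (86,x2)}
  {84, 85, 86} × {x1} = {(84,x1), (85,x1), (86,x1)}
  {84, 85, 86} × {x2} = {(84,x2), (85,x2), (86,x2)}
  {84, 85} × {x1, x2} = {(84,x1), (84,x2), (85,x1), (85,x2)}
  {84, 86} × {x1, x2} = {(84,x1), (84,x2), (86,x1), (86,x2)}
  {84, 85, 86} × {x1, x2} = {(84,x1), (84,x2), (85,x1), (85,x2), (86,x1), (86,x2)}
These 13 distinct sets form the basis B.
Close under arbitrary unions to get τ_{X×Y}; counting gives |τ_{X×Y}| = 25.


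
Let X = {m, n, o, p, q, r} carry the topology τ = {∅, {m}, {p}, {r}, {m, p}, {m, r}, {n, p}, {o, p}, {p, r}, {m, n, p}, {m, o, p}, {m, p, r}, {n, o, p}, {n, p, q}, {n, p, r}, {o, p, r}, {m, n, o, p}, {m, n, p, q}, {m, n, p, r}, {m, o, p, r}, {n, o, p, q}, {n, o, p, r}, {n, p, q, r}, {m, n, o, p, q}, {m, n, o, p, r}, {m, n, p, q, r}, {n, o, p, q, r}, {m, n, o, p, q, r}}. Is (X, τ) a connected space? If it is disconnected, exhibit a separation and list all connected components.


(X, τ) is disconnected; components = [{m}, {r}, {n, o, p, q}].

Find clopen sets (U ∈ τ with X ∖ U ∈ τ):
  U = ∅, X ∖ U = {m, n, o, p, q, r} — both open, so U is clopen.
  U = {m}, X ∖ U = {n, o, p, q, r} — both open, so U is clopen.
  U = {r}, X ∖ U = {m, n, o, p, q} — both open, so U is clopen.
  U = {m, r}, X ∖ U = {n, o, p, q} — both open, so U is clopen.
  U = {n, o, p, q}, X ∖ U = {m, r} — both open, so U is clopen.
  U = {m, n, o, p, q}, X ∖ U = {r} — both open, so U is clopen.
  U = {n, o, p, q, r}, X ∖ U = {m} — both open, so U is clopen.
  U = {m, n, o, p, q, r}, X ∖ U = ∅ — both open, so U is clopen.
Nontrivial clopen(s) exist: e.g. {r}. So (X, τ) is disconnected.
Compute connected components by grouping points that agree on all clopens:
  component: {m}
  component: {r}
  component: {n, o, p, q}


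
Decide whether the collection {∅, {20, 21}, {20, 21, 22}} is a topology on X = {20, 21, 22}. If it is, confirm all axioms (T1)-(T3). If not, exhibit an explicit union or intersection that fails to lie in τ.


τ IS a topology on X.

Axiom (T1): ∅ ∈ τ? Yes; X ∈ τ? Yes.
Axiom (T2/T3): check pairwise unions and intersections of members of τ.
All pairwise intersections and unions checked — each lies in τ. Therefore τ satisfies (T1), (T2), (T3): it IS a topology on X.


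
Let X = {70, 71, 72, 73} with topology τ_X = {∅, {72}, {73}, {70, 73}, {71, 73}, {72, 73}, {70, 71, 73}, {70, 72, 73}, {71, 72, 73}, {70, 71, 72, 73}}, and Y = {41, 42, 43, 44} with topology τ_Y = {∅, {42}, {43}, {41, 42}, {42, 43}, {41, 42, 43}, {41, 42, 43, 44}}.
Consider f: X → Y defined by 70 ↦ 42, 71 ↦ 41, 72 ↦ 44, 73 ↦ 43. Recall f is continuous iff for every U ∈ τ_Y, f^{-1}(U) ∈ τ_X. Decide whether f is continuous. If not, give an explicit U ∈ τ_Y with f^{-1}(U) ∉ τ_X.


f is NOT continuous.

Compute f^{-1}(U) for each U ∈ τ_Y:
  U = ∅: f^{-1}(U) = ∅ ∈ τ_X ✓.
  U = {42}: f^{-1}(U) = {70} ∉ τ_X ✗.
  U = {43}: f^{-1}(U) = {73} ∈ τ_X ✓.
  U = {41, 42}: f^{-1}(U) = {70, 71} ∉ τ_X ✗.
  U = {42, 43}: f^{-1}(U) = {70, 73} ∈ τ_X ✓.
  U = {41, 42, 43}: f^{-1}(U) = {70, 71, 73} ∈ τ_X ✓.
  U = {41, 42, 43, 44}: f^{-1}(U) = {70, 71, 72, 73} ∈ τ_X ✓.
Found U = {42} with f^{-1}(U) = {70} not in τ_X. Therefore f is NOT continuous.


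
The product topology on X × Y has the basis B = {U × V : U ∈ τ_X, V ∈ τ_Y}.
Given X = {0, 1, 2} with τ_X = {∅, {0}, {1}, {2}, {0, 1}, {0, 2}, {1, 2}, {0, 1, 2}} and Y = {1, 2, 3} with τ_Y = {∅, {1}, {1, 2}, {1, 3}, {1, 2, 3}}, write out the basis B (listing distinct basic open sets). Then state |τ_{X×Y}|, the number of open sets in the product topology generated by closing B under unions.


Basis B = {∅ × ∅, {0} × {1}, {1} × {1}, {2} × {1}, {0} × {1, 2}, {0} × {1, 3}, {0, 1} × {1}, {0, 2} × {1}, {1} × {1, 2}, {1} × {1, 3}, {1, 2} × {1}, {2} × {1, 2}, {2} × {1, 3}, {0} × {1, 2, 3}, {0, 1, 2} × {1}, {1} × {1, 2, 3}, {2} × {1, 2, 3}, {0, 1} × {1, 2}, {0, 2} × {1, 2}, {0, 1} × {1, 3}, {0, 2} × {1, 3}, {1, 2} × {1, 2}, {1, 2} × {1, 3}, {0, 1} × {1, 2, 3}, {0, 2} × {1, 2, 3}, {0, 1, 2} × {1, 2}, {0, 1, 2} × {1, 3}, {1, 2} × {1, 2, 3}, {0, 1, 2} × {1, 2, 3}}; |τ_{X×Y}| = 125.

Enumerate products U × V with U ∈ τ_X, V ∈ τ_Y (deduplicated):
  ∅ × ∅ = {} (∅)
  {0} × {1} = {(0,1)}
  {1} × {1} = {(1,1)}
  {2} × {1} = {(2,1)}
  {0} × {1, 2} = {(0,1), (0,2)}
  {0} × {1, 3} = {(0,1), (0,3)}
  {0, 1} × {1} = {(0,1), (1,1)}
  {0, 2} × {1} = {(0,1), (2,1)}
  {1} × {1, 2} = {(1,1), (1,2)}
  {1} × {1, 3} = {(1,1), (1,3)}
  {1, 2} × {1} = {(1,1), (2,1)}
  {2} × {1, 2} = {(2,1), (2,2)}
  {2} × {1, 3} = {(2,1), (2,3)}
  {0} × {1, 2, 3} = {(0,1), (0,2), (0,3)}
  {0, 1, 2} × {1} = {(0,1), (1,1), (2,1)}
  {1} × {1, 2, 3} = {(1,1), (1,2), (1,3)}
  {2} × {1, 2, 3} = {(2,1), (2,2), (2,3)}
  {0, 1} × {1, 2} = {(0,1), (0,2), (1,1), (1,2)}
  {0, 2} × {1, 2} = {(0,1), (0,2), (2,1), (2,2)}
  {0, 1} × {1, 3} = {(0,1), (0,3), (1,1), (1,3)}
  {0, 2} × {1, 3} = {(0,1), (0,3), (2,1), (2,3)}
  {1, 2} × {1, 2} = {(1,1), (1,2), (2,1), (2,2)}
  {1, 2} × {1, 3} = {(1,1), (1,3), (2,1), (2,3)}
  {0, 1} × {1, 2, 3} = {(0,1), (0,2), (0,3), (1,1), (1,2), (1,3)}
  {0, 2} × {1, 2, 3} = {(0,1), (0,2), (0,3), (2,1), (2,2), (2,3)}
  {0, 1, 2} × {1, 2} = {(0,1), (0,2), (1,1), (1,2), (2,1), (2,2)}
  {0, 1, 2} × {1, 3} = {(0,1), (0,3), (1,1), (1,3), (2,1), (2,3)}
  {1, 2} × {1, 2, 3} = {(1,1), (1,2), (1,3), (2,1), (2,2), (2,3)}
  {0, 1, 2} × {1, 2, 3} = {(0,1), (0,2), (0,3), (1,1), (1,2), (1,3), (2,1), (2,2), (2,3)}
These 29 distinct sets form the basis B.
Close under arbitrary unions to get τ_{X×Y}; counting gives |τ_{X×Y}| = 125.


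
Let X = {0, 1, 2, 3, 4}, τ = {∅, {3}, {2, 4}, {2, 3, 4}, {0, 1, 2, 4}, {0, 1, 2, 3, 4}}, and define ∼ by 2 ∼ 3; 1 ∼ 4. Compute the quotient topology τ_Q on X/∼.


X/∼ = {[0], [1=4], [2=3]}; |τ_Q| = 2.

Equivalence classes: [0], [1=4], [2=3].
Quotient map π: X → X/∼ sends 0 ↦ [0], 1 ↦ [1=4], 2 ↦ [2=3], 3 ↦ [2=3], 4 ↦ [1=4].
For each subset V ⊆ X/∼, compute π^{-1}(V) ⊆ X and check whether π^{-1}(V) ∈ τ. V is open in τ_Q iff π^{-1}(V) ∈ τ.
  V = {}: π^{-1}(V) = ∅ ∈ τ ✓.
  V = {[0]}: π^{-1}(V) = {0} ∉ τ ✗.
  V = {[1=4]}: π^{-1}(V) = {1, 4} ∉ τ ✗.
  V = {[0], [1=4]}: π^{-1}(V) = {0, 1, 4} ∉ τ ✗.
  V = {[2=3]}: π^{-1}(V) = {2, 3} ∉ τ ✗.
  V = {[0], [2=3]}: π^{-1}(V) = {0, 2, 3} ∉ τ ✗.
  V = {[1=4], [2=3]}: π^{-1}(V) = {1, 2, 3, 4} ∉ τ ✗.
  V = {[0], [1=4], [2=3]}: π^{-1}(V) = {0, 1, 2, 3, 4} ∈ τ ✓.
Open sets in the quotient: τ_Q = {{}, {[0], [1=4], [2=3]}} (2 elements).


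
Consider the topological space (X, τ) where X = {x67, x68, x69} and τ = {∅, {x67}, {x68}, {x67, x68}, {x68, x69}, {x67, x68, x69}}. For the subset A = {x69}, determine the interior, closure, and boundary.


int(A) = ∅, cl(A) = {x69}, ∂A = {x69}.

Closed sets in (X, τ) are complements of opens:
  closed(X, τ) = {∅, {x67}, {x69}, {x67, x69}, {x68, x69}, {x67, x68, x69}}.
int(A) = ⋃ {U ∈ τ : U ⊆ A}. Opens contained in A: ∅.
Taking the union of these: int(A) = ∅.
cl(A) = ⋂ {C closed : A ⊆ C}. Closed sets containing A: {x69}, {x67, x69}, {x68, x69}, {x67, x68, x69}.
Intersecting these: cl(A) = {x69}.
∂A = cl(A) ∖ int(A) = {x69} ∖ ∅ = {x69}.


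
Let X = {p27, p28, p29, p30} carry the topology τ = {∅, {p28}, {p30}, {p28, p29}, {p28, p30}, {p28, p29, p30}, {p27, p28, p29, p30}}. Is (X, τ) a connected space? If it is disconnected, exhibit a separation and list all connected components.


(X, τ) is connected.

Find clopen sets (U ∈ τ with X ∖ U ∈ τ):
  U = ∅, X ∖ U = {p27, p28, p29, p30} — both open, so U is clopen.
  U = {p27, p28, p29, p30}, X ∖ U = ∅ — both open, so U is clopen.
Only trivial clopens (∅ and X) exist, so (X, τ) is connected.
Compute connected components by grouping points that agree on all clopens:
  component: {p27, p28, p29, p30}


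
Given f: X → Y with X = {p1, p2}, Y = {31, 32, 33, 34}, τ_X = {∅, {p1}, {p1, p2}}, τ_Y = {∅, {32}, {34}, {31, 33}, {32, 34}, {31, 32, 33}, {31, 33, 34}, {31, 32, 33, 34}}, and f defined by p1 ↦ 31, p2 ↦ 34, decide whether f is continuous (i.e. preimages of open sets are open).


f is NOT continuous.

Compute f^{-1}(U) for each U ∈ τ_Y:
  U = ∅: f^{-1}(U) = ∅ ∈ τ_X ✓.
  U = {32}: f^{-1}(U) = ∅ ∈ τ_X ✓.
  U = {34}: f^{-1}(U) = {p2} ∉ τ_X ✗.
  U = {31, 33}: f^{-1}(U) = {p1} ∈ τ_X ✓.
  U = {32, 34}: f^{-1}(U) = {p2} ∉ τ_X ✗.
  U = {31, 32, 33}: f^{-1}(U) = {p1} ∈ τ_X ✓.
  U = {31, 33, 34}: f^{-1}(U) = {p1, p2} ∈ τ_X ✓.
  U = {31, 32, 33, 34}: f^{-1}(U) = {p1, p2} ∈ τ_X ✓.
Found U = {34} with f^{-1}(U) = {p2} not in τ_X. Therefore f is NOT continuous.


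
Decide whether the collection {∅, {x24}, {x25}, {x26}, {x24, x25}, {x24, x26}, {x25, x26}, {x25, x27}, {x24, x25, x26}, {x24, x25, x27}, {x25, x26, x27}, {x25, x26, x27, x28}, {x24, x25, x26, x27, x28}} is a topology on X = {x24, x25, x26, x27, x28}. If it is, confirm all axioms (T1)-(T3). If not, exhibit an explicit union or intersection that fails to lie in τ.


τ is NOT a topology on X.

Axiom (T1): ∅ ∈ τ? Yes; X ∈ τ? Yes.
Axiom (T2/T3): check pairwise unions and intersections of members of τ.
Counterexample for (T2): {x24} ∪ {x25, x26, x27} = {x24, x25, x26, x27} ∉ τ. Therefore τ is NOT a topology.


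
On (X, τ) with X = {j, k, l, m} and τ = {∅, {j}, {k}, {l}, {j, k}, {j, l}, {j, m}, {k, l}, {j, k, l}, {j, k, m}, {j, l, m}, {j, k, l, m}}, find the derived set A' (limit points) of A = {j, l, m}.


A' = {m}

For each x ∈ X, list the open sets U ∈ τ with x ∈ U, then check whether U ∩ (A ∖ {x}) ≠ ∅ for every such U.
  x = j: open {j} ∋ x has {j} ∩ (A ∖ {j}) = ∅, so x is NOT a limit point.
  x = k: open {k} ∋ x has {k} ∩ (A ∖ {k}) = ∅, so x is NOT a limit point.
  x = l: open {l} ∋ x has {l} ∩ (A ∖ {l}) = ∅, so x is NOT a limit point.
  x = m: opens ∋ x are {j, m}, {j, k, m}, {j, l, m}, {j, k, l, m}; each meets A ∖ {m}, so x IS a limit point.
Collecting: A' = {m}.


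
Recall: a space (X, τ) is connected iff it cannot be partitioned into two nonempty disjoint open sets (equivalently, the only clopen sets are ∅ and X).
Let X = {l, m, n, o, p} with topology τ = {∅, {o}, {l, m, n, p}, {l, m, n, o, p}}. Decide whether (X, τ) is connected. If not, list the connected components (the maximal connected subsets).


(X, τ) is disconnected; components = [{o}, {l, m, n, p}].

Find clopen sets (U ∈ τ with X ∖ U ∈ τ):
  U = ∅, X ∖ U = {l, m, n, o, p} — both open, so U is clopen.
  U = {o}, X ∖ U = {l, m, n, p} — both open, so U is clopen.
  U = {l, m, n, p}, X ∖ U = {o} — both open, so U is clopen.
  U = {l, m, n, o, p}, X ∖ U = ∅ — both open, so U is clopen.
Nontrivial clopen(s) exist: e.g. {l, m, n, p}. So (X, τ) is disconnected.
Compute connected components by grouping points that agree on all clopens:
  component: {o}
  component: {l, m, n, p}


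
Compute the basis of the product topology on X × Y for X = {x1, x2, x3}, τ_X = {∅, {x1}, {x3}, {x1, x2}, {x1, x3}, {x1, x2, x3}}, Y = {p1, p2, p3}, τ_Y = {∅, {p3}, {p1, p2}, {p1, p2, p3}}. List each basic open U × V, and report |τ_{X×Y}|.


Basis B = {∅ × ∅, {x1} × {p3}, {x3} × {p3}, {x1} × {p1, p2}, {x1, x2} × {p3}, {x1, x3} × {p3}, {x3} × {p1, p2}, {x1} × {p1, p2, p3}, {x1, x2, x3} × {p3}, {x3} × {p1, p2, p3}, {x1, x2} × {p1, p2}, {x1, x3} × {p1, p2}, {x1, x2} × {p1, p2, p3}, {x1, x3} × {p1, p2, p3}, {x1, x2, x3} × {p1, p2}, {x1, x2, x3} × {p1, p2, p3}}; |τ_{X×Y}| = 36.

Enumerate products U × V with U ∈ τ_X, V ∈ τ_Y (deduplicated):
  ∅ × ∅ = {} (∅)
  {x1} × {p3} = {(x1,p3)}
  {x3} × {p3} = {(x3,p3)}
  {x1} × {p1, p2} = {(x1,p1), (x1,p2)}
  {x1, x2} × {p3} = {(x1,p3), (x2,p3)}
  {x1, x3} × {p3} = {(x1,p3), (x3,p3)}
  {x3} × {p1, p2} = {(x3,p1), (x3,p2)}
  {x1} × {p1, p2, p3} = {(x1,p1), (x1,p2), (x1,p3)}
  {x1, x2, x3} × {p3} = {(x1,p3), (x2,p3), (x3,p3)}
  {x3} × {p1, p2, p3} = {(x3,p1), (x3,p2), (x3,p3)}
  {x1, x2} × {p1, p2} = {(x1,p1), (x1,p2), (x2,p1), (x2,p2)}
  {x1, x3} × {p1, p2} = {(x1,p1), (x1,p2), (x3,p1), (x3,p2)}
  {x1, x2} × {p1, p2, p3} = {(x1,p1), (x1,p2), (x1,p3), (x2,p1), (x2,p2), (x2,p3)}
  {x1, x3} × {p1, p2, p3} = {(x1,p1), (x1,p2), (x1,p3), (x3,p1), (x3,p2), (x3,p3)}
  {x1, x2, x3} × {p1, p2} = {(x1,p1), (x1,p2), (x2,p1), (x2,p2), (x3,p1), (x3,p2)}
  {x1, x2, x3} × {p1, p2, p3} = {(x1,p1), (x1,p2), (x1,p3), (x2,p1), (x2,p2), (x2,p3), (x3,p1), (x3,p2), (x3,p3)}
These 16 distinct sets form the basis B.
Close under arbitrary unions to get τ_{X×Y}; counting gives |τ_{X×Y}| = 36.


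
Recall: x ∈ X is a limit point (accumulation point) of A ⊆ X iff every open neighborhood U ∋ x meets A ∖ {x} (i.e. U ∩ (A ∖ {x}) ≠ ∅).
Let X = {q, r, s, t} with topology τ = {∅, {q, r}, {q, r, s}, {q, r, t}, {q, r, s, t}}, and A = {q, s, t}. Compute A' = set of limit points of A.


A' = {r, s, t}

For each x ∈ X, list the open sets U ∈ τ with x ∈ U, then check whether U ∩ (A ∖ {x}) ≠ ∅ for every such U.
  x = q: open {q, r} ∋ x has {q, r} ∩ (A ∖ {q}) = ∅, so x is NOT a limit point.
  x = r: opens ∋ x are {q, r}, {q, r, s}, {q, r, t}, {q, r, s, t}; each meets A ∖ {r}, so x IS a limit point.
  x = s: opens ∋ x are {q, r, s}, {q, r, s, t}; each meets A ∖ {s}, so x IS a limit point.
  x = t: opens ∋ x are {q, r, t}, {q, r, s, t}; each meets A ∖ {t}, so x IS a limit point.
Collecting: A' = {r, s, t}.


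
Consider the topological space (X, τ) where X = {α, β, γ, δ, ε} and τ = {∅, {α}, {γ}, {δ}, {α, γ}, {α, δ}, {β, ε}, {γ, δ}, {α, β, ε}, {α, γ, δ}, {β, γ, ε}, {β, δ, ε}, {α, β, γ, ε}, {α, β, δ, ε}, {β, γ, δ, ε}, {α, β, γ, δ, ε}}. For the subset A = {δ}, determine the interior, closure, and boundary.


int(A) = {δ}, cl(A) = {δ}, ∂A = ∅.

Closed sets in (X, τ) are complements of opens:
  closed(X, τ) = {∅, {α}, {γ}, {δ}, {α, γ}, {α, δ}, {β, ε}, {γ, δ}, {α, β, ε}, {α, γ, δ}, {β, γ, ε}, {β, δ, ε}, {α, β, γ, ε}, {α, β, δ, ε}, {β, γ, δ, ε}, {α, β, γ, δ, ε}}.
int(A) = ⋃ {U ∈ τ : U ⊆ A}. Opens contained in A: ∅, {δ}.
Taking the union of these: int(A) = {δ}.
cl(A) = ⋂ {C closed : A ⊆ C}. Closed sets containing A: {δ}, {α, δ}, {γ, δ}, {α, γ, δ}, {β, δ, ε}, {α, β, δ, ε}, {β, γ, δ, ε}, {α, β, γ, δ, ε}.
Intersecting these: cl(A) = {δ}.
∂A = cl(A) ∖ int(A) = {δ} ∖ {δ} = ∅.


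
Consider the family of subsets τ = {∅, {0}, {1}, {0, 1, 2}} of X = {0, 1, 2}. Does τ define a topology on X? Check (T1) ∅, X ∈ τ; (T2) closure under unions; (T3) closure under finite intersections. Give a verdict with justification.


τ is NOT a topology on X.

Axiom (T1): ∅ ∈ τ? Yes; X ∈ τ? Yes.
Axiom (T2/T3): check pairwise unions and intersections of members of τ.
Counterexample for (T2): {0} ∪ {1} = {0, 1} ∉ τ. Therefore τ is NOT a topology.


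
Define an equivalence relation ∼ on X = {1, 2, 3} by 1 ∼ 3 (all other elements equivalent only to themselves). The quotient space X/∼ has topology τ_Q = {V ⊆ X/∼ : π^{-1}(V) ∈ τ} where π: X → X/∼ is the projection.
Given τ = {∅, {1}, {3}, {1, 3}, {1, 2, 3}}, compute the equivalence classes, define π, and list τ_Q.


X/∼ = {[1=3], [2]}; |τ_Q| = 3.

Equivalence classes: [1=3], [2].
Quotient map π: X → X/∼ sends 1 ↦ [1=3], 2 ↦ [2], 3 ↦ [1=3].
For each subset V ⊆ X/∼, compute π^{-1}(V) ⊆ X and check whether π^{-1}(V) ∈ τ. V is open in τ_Q iff π^{-1}(V) ∈ τ.
  V = {}: π^{-1}(V) = ∅ ∈ τ ✓.
  V = {[1=3]}: π^{-1}(V) = {1, 3} ∈ τ ✓.
  V = {[2]}: π^{-1}(V) = {2} ∉ τ ✗.
  V = {[1=3], [2]}: π^{-1}(V) = {1, 2, 3} ∈ τ ✓.
Open sets in the quotient: τ_Q = {{}, {[1=3]}, {[1=3], [2]}} (3 elements).


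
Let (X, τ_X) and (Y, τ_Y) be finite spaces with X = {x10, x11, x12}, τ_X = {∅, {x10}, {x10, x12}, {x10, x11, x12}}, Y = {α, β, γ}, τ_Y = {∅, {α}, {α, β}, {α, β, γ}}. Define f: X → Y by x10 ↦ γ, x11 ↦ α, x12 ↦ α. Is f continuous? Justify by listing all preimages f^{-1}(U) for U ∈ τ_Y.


f is NOT continuous.

Compute f^{-1}(U) for each U ∈ τ_Y:
  U = ∅: f^{-1}(U) = ∅ ∈ τ_X ✓.
  U = {α}: f^{-1}(U) = {x11, x12} ∉ τ_X ✗.
  U = {α, β}: f^{-1}(U) = {x11, x12} ∉ τ_X ✗.
  U = {α, β, γ}: f^{-1}(U) = {x10, x11, x12} ∈ τ_X ✓.
Found U = {α} with f^{-1}(U) = {x11, x12} not in τ_X. Therefore f is NOT continuous.


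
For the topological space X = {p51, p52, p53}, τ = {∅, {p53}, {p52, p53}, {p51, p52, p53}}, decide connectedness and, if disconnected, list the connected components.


(X, τ) is connected.

Find clopen sets (U ∈ τ with X ∖ U ∈ τ):
  U = ∅, X ∖ U = {p51, p52, p53} — both open, so U is clopen.
  U = {p51, p52, p53}, X ∖ U = ∅ — both open, so U is clopen.
Only trivial clopens (∅ and X) exist, so (X, τ) is connected.
Compute connected components by grouping points that agree on all clopens:
  component: {p51, p52, p53}


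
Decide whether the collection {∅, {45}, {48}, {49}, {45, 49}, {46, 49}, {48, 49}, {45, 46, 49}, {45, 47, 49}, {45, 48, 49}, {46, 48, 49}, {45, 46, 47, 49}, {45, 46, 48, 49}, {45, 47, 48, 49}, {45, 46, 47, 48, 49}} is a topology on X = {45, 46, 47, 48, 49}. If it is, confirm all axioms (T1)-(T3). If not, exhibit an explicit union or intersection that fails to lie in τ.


τ is NOT a topology on X.

Axiom (T1): ∅ ∈ τ? Yes; X ∈ τ? Yes.
Axiom (T2/T3): check pairwise unions and intersections of members of τ.
Counterexample for (T2): {45} ∪ {48} = {45, 48} ∉ τ. Therefore τ is NOT a topology.


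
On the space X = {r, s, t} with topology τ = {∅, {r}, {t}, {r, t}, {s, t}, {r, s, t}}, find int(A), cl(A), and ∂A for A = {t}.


int(A) = {t}, cl(A) = {s, t}, ∂A = {s}.

Closed sets in (X, τ) are complements of opens:
  closed(X, τ) = {∅, {r}, {s}, {r, s}, {s, t}, {r, s, t}}.
int(A) = ⋃ {U ∈ τ : U ⊆ A}. Opens contained in A: ∅, {t}.
Taking the union of these: int(A) = {t}.
cl(A) = ⋂ {C closed : A ⊆ C}. Closed sets containing A: {s, t}, {r, s, t}.
Intersecting these: cl(A) = {s, t}.
∂A = cl(A) ∖ int(A) = {s, t} ∖ {t} = {s}.


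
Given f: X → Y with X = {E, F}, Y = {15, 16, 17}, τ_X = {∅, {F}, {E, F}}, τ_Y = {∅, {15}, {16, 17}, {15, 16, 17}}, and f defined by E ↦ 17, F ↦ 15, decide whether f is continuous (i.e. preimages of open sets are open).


f is NOT continuous.

Compute f^{-1}(U) for each U ∈ τ_Y:
  U = ∅: f^{-1}(U) = ∅ ∈ τ_X ✓.
  U = {15}: f^{-1}(U) = {F} ∈ τ_X ✓.
  U = {16, 17}: f^{-1}(U) = {E} ∉ τ_X ✗.
  U = {15, 16, 17}: f^{-1}(U) = {E, F} ∈ τ_X ✓.
Found U = {16, 17} with f^{-1}(U) = {E} not in τ_X. Therefore f is NOT continuous.


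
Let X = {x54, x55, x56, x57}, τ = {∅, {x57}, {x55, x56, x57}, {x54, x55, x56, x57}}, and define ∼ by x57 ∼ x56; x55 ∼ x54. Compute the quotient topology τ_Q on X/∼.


X/∼ = {[x54=x55], [x56=x57]}; |τ_Q| = 2.

Equivalence classes: [x54=x55], [x56=x57].
Quotient map π: X → X/∼ sends x54 ↦ [x54=x55], x55 ↦ [x54=x55], x56 ↦ [x56=x57], x57 ↦ [x56=x57].
For each subset V ⊆ X/∼, compute π^{-1}(V) ⊆ X and check whether π^{-1}(V) ∈ τ. V is open in τ_Q iff π^{-1}(V) ∈ τ.
  V = {}: π^{-1}(V) = ∅ ∈ τ ✓.
  V = {[x54=x55]}: π^{-1}(V) = {x54, x55} ∉ τ ✗.
  V = {[x56=x57]}: π^{-1}(V) = {x56, x57} ∉ τ ✗.
  V = {[x54=x55], [x56=x57]}: π^{-1}(V) = {x54, x55, x56, x57} ∈ τ ✓.
Open sets in the quotient: τ_Q = {{}, {[x54=x55], [x56=x57]}} (2 elements).


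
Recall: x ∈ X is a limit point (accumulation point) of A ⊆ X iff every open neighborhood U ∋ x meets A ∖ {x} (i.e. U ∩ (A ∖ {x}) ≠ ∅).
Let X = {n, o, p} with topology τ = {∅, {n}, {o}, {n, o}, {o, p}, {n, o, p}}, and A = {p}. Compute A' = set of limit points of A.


A' = ∅

For each x ∈ X, list the open sets U ∈ τ with x ∈ U, then check whether U ∩ (A ∖ {x}) ≠ ∅ for every such U.
  x = n: open {n} ∋ x has {n} ∩ (A ∖ {n}) = ∅, so x is NOT a limit point.
  x = o: open {o} ∋ x has {o} ∩ (A ∖ {o}) = ∅, so x is NOT a limit point.
  x = p: open {o, p} ∋ x has {o, p} ∩ (A ∖ {p}) = ∅, so x is NOT a limit point.
Collecting: A' = ∅.


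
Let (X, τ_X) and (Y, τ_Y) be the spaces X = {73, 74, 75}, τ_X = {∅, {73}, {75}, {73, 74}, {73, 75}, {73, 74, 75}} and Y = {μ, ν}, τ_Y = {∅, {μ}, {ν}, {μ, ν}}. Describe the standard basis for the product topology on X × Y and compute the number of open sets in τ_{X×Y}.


Basis B = {∅ × ∅, {73} × {μ}, {73} × {ν}, {75} × {μ}, {75} × {ν}, {73} × {μ, ν}, {73, 74} × {μ}, {73, 75} × {μ}, {73, 74} × {ν}, {73, 75} × {ν}, {75} × {μ, ν}, {73, 74, 75} × {μ}, {73, 74, 75} × {ν}, {73, 74} × {μ, ν}, {73, 75} × {μ, ν}, {73, 74, 75} × {μ, ν}}; |τ_{X×Y}| = 36.

Enumerate products U × V with U ∈ τ_X, V ∈ τ_Y (deduplicated):
  ∅ × ∅ = {} (∅)
  {73} × {μ} = {(73,μ)}
  {73} × {ν} = {(73,ν)}
  {75} × {μ} = {(75,μ)}
  {75} × {ν} = {(75,ν)}
  {73} × {μ, ν} = {(73,μ), (73,ν)}
  {73, 74} × {μ} = {(73,μ), (74,μ)}
  {73, 75} × {μ} = {(73,μ), (75,μ)}
  {73, 74} × {ν} = {(73,ν), (74,ν)}
  {73, 75} × {ν} = {(73,ν), (75,ν)}
  {75} × {μ, ν} = {(75,μ), (75,ν)}
  {73, 74, 75} × {μ} = {(73,μ), (74,μ), (75,μ)}
  {73, 74, 75} × {ν} = {(73,ν), (74,ν), (75,ν)}
  {73, 74} × {μ, ν} = {(73,μ), (73,ν), (74,μ), (74,ν)}
  {73, 75} × {μ, ν} = {(73,μ), (73,ν), (75,μ), (75,ν)}
  {73, 74, 75} × {μ, ν} = {(73,μ), (73,ν), (74,μ), (74,ν), (75,μ), (75,ν)}
These 16 distinct sets form the basis B.
Close under arbitrary unions to get τ_{X×Y}; counting gives |τ_{X×Y}| = 36.


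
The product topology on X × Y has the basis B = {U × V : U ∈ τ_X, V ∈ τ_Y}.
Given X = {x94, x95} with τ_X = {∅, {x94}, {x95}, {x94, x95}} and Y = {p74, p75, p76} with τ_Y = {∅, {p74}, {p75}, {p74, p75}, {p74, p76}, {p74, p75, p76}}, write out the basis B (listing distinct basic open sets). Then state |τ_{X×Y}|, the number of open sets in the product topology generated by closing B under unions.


Basis B = {∅ × ∅, {x94} × {p74}, {x94} × {p75}, {x95} × {p74}, {x95} × {p75}, {x94} × {p74, p75}, {x94} × {p74, p76}, {x94, x95} × {p74}, {x94, x95} × {p75}, {x95} × {p74, p75}, {x95} × {p74, p76}, {x94} × {p74, p75, p76}, {x95} × {p74, p75, p76}, {x94, x95} × {p74, p75}, {x94, x95} × {p74, p76}, {x94, x95} × {p74, p75, p76}}; |τ_{X×Y}| = 36.

Enumerate products U × V with U ∈ τ_X, V ∈ τ_Y (deduplicated):
  ∅ × ∅ = {} (∅)
  {x94} × {p74} = {(x94,p74)}
  {x94} × {p75} = {(x94,p75)}
  {x95} × {p74} = {(x95,p74)}
  {x95} × {p75} = {(x95,p75)}
  {x94} × {p74, p75} = {(x94,p74), (x94,p75)}
  {x94} × {p74, p76} = {(x94,p74), (x94,p76)}
  {x94, x95} × {p74} = {(x94,p74), (x95,p74)}
  {x94, x95} × {p75} = {(x94,p75), (x95,p75)}
  {x95} × {p74, p75} = {(x95,p74), (x95,p75)}
  {x95} × {p74, p76} = {(x95,p74), (x95,p76)}
  {x94} × {p74, p75, p76} = {(x94,p74), (x94,p75), (x94,p76)}
  {x95} × {p74, p75, p76} = {(x95,p74), (x95,p75), (x95,p76)}
  {x94, x95} × {p74, p75} = {(x94,p74), (x94,p75), (x95,p74), (x95,p75)}
  {x94, x95} × {p74, p76} = {(x94,p74), (x94,p76), (x95,p74), (x95,p76)}
  {x94, x95} × {p74, p75, p76} = {(x94,p74), (x94,p75), (x94,p76), (x95,p74), (x95,p75), (x95,p76)}
These 16 distinct sets form the basis B.
Close under arbitrary unions to get τ_{X×Y}; counting gives |τ_{X×Y}| = 36.


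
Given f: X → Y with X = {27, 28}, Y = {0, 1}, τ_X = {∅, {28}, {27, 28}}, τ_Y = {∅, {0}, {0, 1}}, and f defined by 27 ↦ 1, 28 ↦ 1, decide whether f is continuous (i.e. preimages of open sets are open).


f IS continuous.

Compute f^{-1}(U) for each U ∈ τ_Y:
  U = ∅: f^{-1}(U) = ∅ ∈ τ_X ✓.
  U = {0}: f^{-1}(U) = ∅ ∈ τ_X ✓.
  U = {0, 1}: f^{-1}(U) = {27, 28} ∈ τ_X ✓.
Every preimage lies in τ_X, so f IS continuous.


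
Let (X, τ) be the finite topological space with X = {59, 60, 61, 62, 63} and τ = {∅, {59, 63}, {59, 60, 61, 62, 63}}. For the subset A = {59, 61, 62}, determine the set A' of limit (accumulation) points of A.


A' = {60, 61, 62, 63}

For each x ∈ X, list the open sets U ∈ τ with x ∈ U, then check whether U ∩ (A ∖ {x}) ≠ ∅ for every such U.
  x = 59: open {59, 63} ∋ x has {59, 63} ∩ (A ∖ {59}) = ∅, so x is NOT a limit point.
  x = 60: opens ∋ x are {59, 60, 61, 62, 63}; each meets A ∖ {60}, so x IS a limit point.
  x = 61: opens ∋ x are {59, 60, 61, 62, 63}; each meets A ∖ {61}, so x IS a limit point.
  x = 62: opens ∋ x are {59, 60, 61, 62, 63}; each meets A ∖ {62}, so x IS a limit point.
  x = 63: opens ∋ x are {59, 63}, {59, 60, 61, 62, 63}; each meets A ∖ {63}, so x IS a limit point.
Collecting: A' = {60, 61, 62, 63}.


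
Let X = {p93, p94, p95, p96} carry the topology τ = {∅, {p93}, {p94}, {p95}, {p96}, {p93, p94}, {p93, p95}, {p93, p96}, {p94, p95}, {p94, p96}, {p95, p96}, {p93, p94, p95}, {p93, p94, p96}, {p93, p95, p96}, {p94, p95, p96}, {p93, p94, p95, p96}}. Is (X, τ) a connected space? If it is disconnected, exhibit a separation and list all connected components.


(X, τ) is disconnected; components = [{p93}, {p94}, {p95}, {p96}].

Find clopen sets (U ∈ τ with X ∖ U ∈ τ):
  U = ∅, X ∖ U = {p93, p94, p95, p96} — both open, so U is clopen.
  U = {p93}, X ∖ U = {p94, p95, p96} — both open, so U is clopen.
  U = {p94}, X ∖ U = {p93, p95, p96} — both open, so U is clopen.
  U = {p95}, X ∖ U = {p93, p94, p96} — both open, so U is clopen.
  U = {p96}, X ∖ U = {p93, p94, p95} — both open, so U is clopen.
  U = {p93, p94}, X ∖ U = {p95, p96} — both open, so U is clopen.
  U = {p93, p95}, X ∖ U = {p94, p96} — both open, so U is clopen.
  U = {p93, p96}, X ∖ U = {p94, p95} — both open, so U is clopen.
  U = {p94, p95}, X ∖ U = {p93, p96} — both open, so U is clopen.
  U = {p94, p96}, X ∖ U = {p93, p95} — both open, so U is clopen.
  U = {p95, p96}, X ∖ U = {p93, p94} — both open, so U is clopen.
  U = {p93, p94, p95}, X ∖ U = {p96} — both open, so U is clopen.
  U = {p93, p94, p96}, X ∖ U = {p95} — both open, so U is clopen.
  U = {p93, p95, p96}, X ∖ U = {p94} — both open, so U is clopen.
  U = {p94, p95, p96}, X ∖ U = {p93} — both open, so U is clopen.
  U = {p93, p94, p95, p96}, X ∖ U = ∅ — both open, so U is clopen.
Nontrivial clopen(s) exist: e.g. {p93, p94, p96}. So (X, τ) is disconnected.
Compute connected components by grouping points that agree on all clopens:
  component: {p93}
  component: {p94}
  component: {p95}
  component: {p96}
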